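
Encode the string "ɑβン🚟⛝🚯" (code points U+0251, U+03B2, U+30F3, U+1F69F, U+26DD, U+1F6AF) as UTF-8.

U+0251: 2-byte form → C9 91.
U+03B2: 2-byte form → CE B2.
U+30F3: 3-byte form → E3 83 B3.
U+1F69F: 4-byte form → F0 9F 9A 9F.
U+26DD: 3-byte form → E2 9B 9D.
U+1F6AF: 4-byte form → F0 9F 9A AF.
Concatenated (18 bytes): C9 91 CE B2 E3 83 B3 F0 9F 9A 9F E2 9B 9D F0 9F 9A AF.

C9 91 CE B2 E3 83 B3 F0 9F 9A 9F E2 9B 9D F0 9F 9A AF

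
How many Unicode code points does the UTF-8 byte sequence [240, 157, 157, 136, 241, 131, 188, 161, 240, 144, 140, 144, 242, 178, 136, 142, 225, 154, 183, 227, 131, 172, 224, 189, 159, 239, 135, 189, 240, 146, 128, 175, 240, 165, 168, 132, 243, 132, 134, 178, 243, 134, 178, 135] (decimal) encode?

12

Byte at offset 0: 0xF0 = 11110000 → 4-byte char (#1). Advance 4.
Byte at offset 4: 0xF1 = 11110001 → 4-byte char (#2). Advance 4.
Byte at offset 8: 0xF0 = 11110000 → 4-byte char (#3). Advance 4.
Byte at offset 12: 0xF2 = 11110010 → 4-byte char (#4). Advance 4.
Byte at offset 16: 0xE1 = 11100001 → 3-byte char (#5). Advance 3.
Byte at offset 19: 0xE3 = 11100011 → 3-byte char (#6). Advance 3.
Byte at offset 22: 0xE0 = 11100000 → 3-byte char (#7). Advance 3.
Byte at offset 25: 0xEF = 11101111 → 3-byte char (#8). Advance 3.
Byte at offset 28: 0xF0 = 11110000 → 4-byte char (#9). Advance 4.
Byte at offset 32: 0xF0 = 11110000 → 4-byte char (#10). Advance 4.
Byte at offset 36: 0xF3 = 11110011 → 4-byte char (#11). Advance 4.
Byte at offset 40: 0xF3 = 11110011 → 4-byte char (#12). Advance 4.
Reached end at offset 44 after 12 code points.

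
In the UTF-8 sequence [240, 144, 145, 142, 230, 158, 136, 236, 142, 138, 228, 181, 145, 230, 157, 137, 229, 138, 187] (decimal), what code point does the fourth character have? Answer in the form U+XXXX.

Offset 0: leading byte 0xF0 = 11110000 → 4-byte char #1 = F0 90 91 8E.
Offset 4: leading byte 0xE6 = 11100110 → 3-byte char #2 = E6 9E 88.
Offset 7: leading byte 0xEC = 11101100 → 3-byte char #3 = EC 8E 8A.
Offset 10: leading byte 0xE4 = 11100100 → 3-byte char #4 = E4 B5 91.
Leading byte 0xE4 = 11100100 matches 1110xxxx → 3-byte sequence.
Byte 1: 0xE4 = 11100100, payload 0100 (4 bits).
Byte 2: 0xB5 = 10110101 (10xxxxxx ✓), payload 110101.
Byte 3: 0x91 = 10010001 (10xxxxxx ✓), payload 010001.
Concatenate: 0100110101010001 = 0x4D51 (16 bits → U+4D51).

U+4D51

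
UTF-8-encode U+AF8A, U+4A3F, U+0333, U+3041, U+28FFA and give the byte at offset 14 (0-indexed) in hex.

0xBA

U+AF8A → 3-byte form EA BE 8A at offsets 0–2.
U+4A3F → 3-byte form E4 A8 BF at offsets 3–5.
U+0333 → 2-byte form CC B3 at offsets 6–7.
U+3041 → 3-byte form E3 81 81 at offsets 8–10.
U+28FFA → 4-byte form F0 A8 BF BA at offsets 11–14.
Offset 14 falls in char 5's range; it's byte 4 of F0 A8 BF BA = 0xBA.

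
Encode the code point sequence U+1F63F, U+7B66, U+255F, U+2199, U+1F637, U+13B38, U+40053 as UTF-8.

U+1F63F: 4-byte form → F0 9F 98 BF.
U+7B66: 3-byte form → E7 AD A6.
U+255F: 3-byte form → E2 95 9F.
U+2199: 3-byte form → E2 86 99.
U+1F637: 4-byte form → F0 9F 98 B7.
U+13B38: 4-byte form → F0 93 AC B8.
U+40053: 4-byte form → F1 80 81 93.
Concatenated (25 bytes): F0 9F 98 BF E7 AD A6 E2 95 9F E2 86 99 F0 9F 98 B7 F0 93 AC B8 F1 80 81 93.

F0 9F 98 BF E7 AD A6 E2 95 9F E2 86 99 F0 9F 98 B7 F0 93 AC B8 F1 80 81 93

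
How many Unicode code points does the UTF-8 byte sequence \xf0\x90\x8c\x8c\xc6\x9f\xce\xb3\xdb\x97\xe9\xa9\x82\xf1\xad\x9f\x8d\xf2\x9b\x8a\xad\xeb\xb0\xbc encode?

Byte at offset 0: 0xF0 = 11110000 → 4-byte char (#1). Advance 4.
Byte at offset 4: 0xC6 = 11000110 → 2-byte char (#2). Advance 2.
Byte at offset 6: 0xCE = 11001110 → 2-byte char (#3). Advance 2.
Byte at offset 8: 0xDB = 11011011 → 2-byte char (#4). Advance 2.
Byte at offset 10: 0xE9 = 11101001 → 3-byte char (#5). Advance 3.
Byte at offset 13: 0xF1 = 11110001 → 4-byte char (#6). Advance 4.
Byte at offset 17: 0xF2 = 11110010 → 4-byte char (#7). Advance 4.
Byte at offset 21: 0xEB = 11101011 → 3-byte char (#8). Advance 3.
Reached end at offset 24 after 8 code points.

8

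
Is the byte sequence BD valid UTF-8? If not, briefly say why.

Byte 0xBD = 10111101 has the form 10xxxxxx — a continuation byte — but there is no preceding leading byte.

invalid (continuation byte with no leading byte)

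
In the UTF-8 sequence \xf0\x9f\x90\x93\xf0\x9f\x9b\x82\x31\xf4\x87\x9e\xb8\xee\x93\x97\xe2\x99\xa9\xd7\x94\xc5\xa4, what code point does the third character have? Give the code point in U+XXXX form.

Offset 0: leading byte 0xF0 = 11110000 → 4-byte char #1 = F0 9F 90 93.
Offset 4: leading byte 0xF0 = 11110000 → 4-byte char #2 = F0 9F 9B 82.
Offset 8: leading byte 0x31 = 00110001 → 1-byte char #3 = 31.
Leading byte 0x31 = 00110001 matches 0xxxxxxx → 1-byte sequence.
Byte 1: 0x31 = 00110001, payload 0110001 (7 bits).
Concatenate: 0110001 = 0x31 (7 bits → U+0031).

U+0031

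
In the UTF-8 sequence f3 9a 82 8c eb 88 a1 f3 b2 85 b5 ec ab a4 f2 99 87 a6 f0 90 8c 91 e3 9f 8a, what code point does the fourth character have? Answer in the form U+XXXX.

U+CAE4

Offset 0: leading byte 0xF3 = 11110011 → 4-byte char #1 = F3 9A 82 8C.
Offset 4: leading byte 0xEB = 11101011 → 3-byte char #2 = EB 88 A1.
Offset 7: leading byte 0xF3 = 11110011 → 4-byte char #3 = F3 B2 85 B5.
Offset 11: leading byte 0xEC = 11101100 → 3-byte char #4 = EC AB A4.
Leading byte 0xEC = 11101100 matches 1110xxxx → 3-byte sequence.
Byte 1: 0xEC = 11101100, payload 1100 (4 bits).
Byte 2: 0xAB = 10101011 (10xxxxxx ✓), payload 101011.
Byte 3: 0xA4 = 10100100 (10xxxxxx ✓), payload 100100.
Concatenate: 1100101011100100 = 0xCAE4 (16 bits → U+CAE4).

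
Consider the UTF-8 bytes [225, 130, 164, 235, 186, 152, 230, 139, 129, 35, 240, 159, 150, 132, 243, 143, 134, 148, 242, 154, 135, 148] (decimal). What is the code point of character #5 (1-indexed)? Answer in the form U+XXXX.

U+1F584

Offset 0: leading byte 0xE1 = 11100001 → 3-byte char #1 = E1 82 A4.
Offset 3: leading byte 0xEB = 11101011 → 3-byte char #2 = EB BA 98.
Offset 6: leading byte 0xE6 = 11100110 → 3-byte char #3 = E6 8B 81.
Offset 9: leading byte 0x23 = 00100011 → 1-byte char #4 = 23.
Offset 10: leading byte 0xF0 = 11110000 → 4-byte char #5 = F0 9F 96 84.
Leading byte 0xF0 = 11110000 matches 11110xxx → 4-byte sequence.
Byte 1: 0xF0 = 11110000, payload 000 (3 bits).
Byte 2: 0x9F = 10011111 (10xxxxxx ✓), payload 011111.
Byte 3: 0x96 = 10010110 (10xxxxxx ✓), payload 010110.
Byte 4: 0x84 = 10000100 (10xxxxxx ✓), payload 000100.
Concatenate: 000011111010110000100 = 0x1F584 (21 bits → U+1F584).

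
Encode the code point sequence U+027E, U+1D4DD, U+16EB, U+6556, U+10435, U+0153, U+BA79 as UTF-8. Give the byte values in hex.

C9 BE F0 9D 93 9D E1 9B AB E6 95 96 F0 90 90 B5 C5 93 EB A9 B9

U+027E: 2-byte form → C9 BE.
U+1D4DD: 4-byte form → F0 9D 93 9D.
U+16EB: 3-byte form → E1 9B AB.
U+6556: 3-byte form → E6 95 96.
U+10435: 4-byte form → F0 90 90 B5.
U+0153: 2-byte form → C5 93.
U+BA79: 3-byte form → EB A9 B9.
Concatenated (21 bytes): C9 BE F0 9D 93 9D E1 9B AB E6 95 96 F0 90 90 B5 C5 93 EB A9 B9.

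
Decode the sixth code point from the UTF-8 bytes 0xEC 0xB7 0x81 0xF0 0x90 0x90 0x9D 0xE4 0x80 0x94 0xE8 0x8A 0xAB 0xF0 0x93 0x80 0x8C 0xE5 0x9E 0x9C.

U+579C

Offset 0: leading byte 0xEC = 11101100 → 3-byte char #1 = EC B7 81.
Offset 3: leading byte 0xF0 = 11110000 → 4-byte char #2 = F0 90 90 9D.
Offset 7: leading byte 0xE4 = 11100100 → 3-byte char #3 = E4 80 94.
Offset 10: leading byte 0xE8 = 11101000 → 3-byte char #4 = E8 8A AB.
Offset 13: leading byte 0xF0 = 11110000 → 4-byte char #5 = F0 93 80 8C.
Offset 17: leading byte 0xE5 = 11100101 → 3-byte char #6 = E5 9E 9C.
Leading byte 0xE5 = 11100101 matches 1110xxxx → 3-byte sequence.
Byte 1: 0xE5 = 11100101, payload 0101 (4 bits).
Byte 2: 0x9E = 10011110 (10xxxxxx ✓), payload 011110.
Byte 3: 0x9C = 10011100 (10xxxxxx ✓), payload 011100.
Concatenate: 0101011110011100 = 0x579C (16 bits → U+579C).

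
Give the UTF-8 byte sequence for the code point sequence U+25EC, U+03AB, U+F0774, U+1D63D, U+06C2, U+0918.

E2 97 AC CE AB F3 B0 9D B4 F0 9D 98 BD DB 82 E0 A4 98

U+25EC: 3-byte form → E2 97 AC.
U+03AB: 2-byte form → CE AB.
U+F0774: 4-byte form → F3 B0 9D B4.
U+1D63D: 4-byte form → F0 9D 98 BD.
U+06C2: 2-byte form → DB 82.
U+0918: 3-byte form → E0 A4 98.
Concatenated (18 bytes): E2 97 AC CE AB F3 B0 9D B4 F0 9D 98 BD DB 82 E0 A4 98.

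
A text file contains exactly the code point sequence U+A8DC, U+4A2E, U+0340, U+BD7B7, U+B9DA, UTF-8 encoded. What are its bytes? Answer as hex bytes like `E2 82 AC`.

U+A8DC: 3-byte form → EA A3 9C.
U+4A2E: 3-byte form → E4 A8 AE.
U+0340: 2-byte form → CD 80.
U+BD7B7: 4-byte form → F2 BD 9E B7.
U+B9DA: 3-byte form → EB A7 9A.
Concatenated (15 bytes): EA A3 9C E4 A8 AE CD 80 F2 BD 9E B7 EB A7 9A.

EA A3 9C E4 A8 AE CD 80 F2 BD 9E B7 EB A7 9A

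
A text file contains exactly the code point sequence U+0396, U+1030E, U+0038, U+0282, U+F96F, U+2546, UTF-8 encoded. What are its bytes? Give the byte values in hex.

CE 96 F0 90 8C 8E 38 CA 82 EF A5 AF E2 95 86

U+0396: 2-byte form → CE 96.
U+1030E: 4-byte form → F0 90 8C 8E.
U+0038: 1-byte form → 38.
U+0282: 2-byte form → CA 82.
U+F96F: 3-byte form → EF A5 AF.
U+2546: 3-byte form → E2 95 86.
Concatenated (15 bytes): CE 96 F0 90 8C 8E 38 CA 82 EF A5 AF E2 95 86.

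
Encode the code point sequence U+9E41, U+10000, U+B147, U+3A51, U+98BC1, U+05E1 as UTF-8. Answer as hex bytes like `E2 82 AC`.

E9 B9 81 F0 90 80 80 EB 85 87 E3 A9 91 F2 98 AF 81 D7 A1

U+9E41: 3-byte form → E9 B9 81.
U+10000: 4-byte form → F0 90 80 80.
U+B147: 3-byte form → EB 85 87.
U+3A51: 3-byte form → E3 A9 91.
U+98BC1: 4-byte form → F2 98 AF 81.
U+05E1: 2-byte form → D7 A1.
Concatenated (19 bytes): E9 B9 81 F0 90 80 80 EB 85 87 E3 A9 91 F2 98 AF 81 D7 A1.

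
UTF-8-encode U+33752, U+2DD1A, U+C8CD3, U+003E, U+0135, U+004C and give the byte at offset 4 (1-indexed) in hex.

0x92

1-indexed offset 4 is 0-indexed offset 3.
U+33752 → 4-byte form F0 B3 9D 92 at offsets 0–3.
Offset 3 falls in char 1's range; it's byte 4 of F0 B3 9D 92 = 0x92.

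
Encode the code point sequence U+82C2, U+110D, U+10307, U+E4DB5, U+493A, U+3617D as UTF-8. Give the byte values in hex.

E8 8B 82 E1 84 8D F0 90 8C 87 F3 A4 B6 B5 E4 A4 BA F0 B6 85 BD

U+82C2: 3-byte form → E8 8B 82.
U+110D: 3-byte form → E1 84 8D.
U+10307: 4-byte form → F0 90 8C 87.
U+E4DB5: 4-byte form → F3 A4 B6 B5.
U+493A: 3-byte form → E4 A4 BA.
U+3617D: 4-byte form → F0 B6 85 BD.
Concatenated (21 bytes): E8 8B 82 E1 84 8D F0 90 8C 87 F3 A4 B6 B5 E4 A4 BA F0 B6 85 BD.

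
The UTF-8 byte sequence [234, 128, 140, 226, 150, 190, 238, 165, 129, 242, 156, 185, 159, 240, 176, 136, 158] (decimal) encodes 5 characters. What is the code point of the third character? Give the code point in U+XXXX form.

U+E941

Offset 0: leading byte 0xEA = 11101010 → 3-byte char #1 = EA 80 8C.
Offset 3: leading byte 0xE2 = 11100010 → 3-byte char #2 = E2 96 BE.
Offset 6: leading byte 0xEE = 11101110 → 3-byte char #3 = EE A5 81.
Leading byte 0xEE = 11101110 matches 1110xxxx → 3-byte sequence.
Byte 1: 0xEE = 11101110, payload 1110 (4 bits).
Byte 2: 0xA5 = 10100101 (10xxxxxx ✓), payload 100101.
Byte 3: 0x81 = 10000001 (10xxxxxx ✓), payload 000001.
Concatenate: 1110100101000001 = 0xE941 (16 bits → U+E941).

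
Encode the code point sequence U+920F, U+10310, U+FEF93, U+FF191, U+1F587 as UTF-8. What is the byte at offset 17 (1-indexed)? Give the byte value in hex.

0x9F

1-indexed offset 17 is 0-indexed offset 16.
U+920F → 3-byte form E9 88 8F at offsets 0–2.
U+10310 → 4-byte form F0 90 8C 90 at offsets 3–6.
U+FEF93 → 4-byte form F3 BE BE 93 at offsets 7–10.
U+FF191 → 4-byte form F3 BF 86 91 at offsets 11–14.
U+1F587 → 4-byte form F0 9F 96 87 at offsets 15–18.
Offset 16 falls in char 5's range; it's byte 2 of F0 9F 96 87 = 0x9F.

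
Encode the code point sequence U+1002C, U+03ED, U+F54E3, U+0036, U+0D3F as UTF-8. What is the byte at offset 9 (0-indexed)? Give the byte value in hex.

0xA3

U+1002C → 4-byte form F0 90 80 AC at offsets 0–3.
U+03ED → 2-byte form CF AD at offsets 4–5.
U+F54E3 → 4-byte form F3 B5 93 A3 at offsets 6–9.
Offset 9 falls in char 3's range; it's byte 4 of F3 B5 93 A3 = 0xA3.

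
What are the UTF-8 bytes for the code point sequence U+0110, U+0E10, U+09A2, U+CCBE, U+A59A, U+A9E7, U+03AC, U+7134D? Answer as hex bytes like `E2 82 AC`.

C4 90 E0 B8 90 E0 A6 A2 EC B2 BE EA 96 9A EA A7 A7 CE AC F1 B1 8D 8D

U+0110: 2-byte form → C4 90.
U+0E10: 3-byte form → E0 B8 90.
U+09A2: 3-byte form → E0 A6 A2.
U+CCBE: 3-byte form → EC B2 BE.
U+A59A: 3-byte form → EA 96 9A.
U+A9E7: 3-byte form → EA A7 A7.
U+03AC: 2-byte form → CE AC.
U+7134D: 4-byte form → F1 B1 8D 8D.
Concatenated (23 bytes): C4 90 E0 B8 90 E0 A6 A2 EC B2 BE EA 96 9A EA A7 A7 CE AC F1 B1 8D 8D.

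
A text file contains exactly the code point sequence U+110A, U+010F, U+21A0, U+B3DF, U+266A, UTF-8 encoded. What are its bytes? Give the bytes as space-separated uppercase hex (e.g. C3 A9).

U+110A: 3-byte form → E1 84 8A.
U+010F: 2-byte form → C4 8F.
U+21A0: 3-byte form → E2 86 A0.
U+B3DF: 3-byte form → EB 8F 9F.
U+266A: 3-byte form → E2 99 AA.
Concatenated (14 bytes): E1 84 8A C4 8F E2 86 A0 EB 8F 9F E2 99 AA.

E1 84 8A C4 8F E2 86 A0 EB 8F 9F E2 99 AA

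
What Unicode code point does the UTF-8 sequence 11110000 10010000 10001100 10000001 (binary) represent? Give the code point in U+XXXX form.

Leading byte 0xF0 = 11110000 matches 11110xxx → 4-byte sequence.
Byte 1: 0xF0 = 11110000, payload 000 (3 bits).
Byte 2: 0x90 = 10010000 (10xxxxxx ✓), payload 010000.
Byte 3: 0x8C = 10001100 (10xxxxxx ✓), payload 001100.
Byte 4: 0x81 = 10000001 (10xxxxxx ✓), payload 000001.
Concatenate: 000010000001100000001 = 0x10301 (21 bits → U+10301).

U+10301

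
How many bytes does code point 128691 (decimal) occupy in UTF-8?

4

U+1F6B3 = 0x1F6B3. UTF-8 uses 1 byte below 0x80, 2 below 0x800, 3 below 0x10000, 4 up to 0x10FFFF. 0x1F6B3 is in U+10000–U+10FFFF → 4 bytes.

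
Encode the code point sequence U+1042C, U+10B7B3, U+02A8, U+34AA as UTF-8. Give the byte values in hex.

U+1042C: 4-byte form → F0 90 90 AC.
U+10B7B3: 4-byte form → F4 8B 9E B3.
U+02A8: 2-byte form → CA A8.
U+34AA: 3-byte form → E3 92 AA.
Concatenated (13 bytes): F0 90 90 AC F4 8B 9E B3 CA A8 E3 92 AA.

F0 90 90 AC F4 8B 9E B3 CA A8 E3 92 AA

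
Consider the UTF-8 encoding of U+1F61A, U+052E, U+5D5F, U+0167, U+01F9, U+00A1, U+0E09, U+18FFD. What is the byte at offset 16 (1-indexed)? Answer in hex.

0xE0

1-indexed offset 16 is 0-indexed offset 15.
U+1F61A → 4-byte form F0 9F 98 9A at offsets 0–3.
U+052E → 2-byte form D4 AE at offsets 4–5.
U+5D5F → 3-byte form E5 B5 9F at offsets 6–8.
U+0167 → 2-byte form C5 A7 at offsets 9–10.
U+01F9 → 2-byte form C7 B9 at offsets 11–12.
U+00A1 → 2-byte form C2 A1 at offsets 13–14.
U+0E09 → 3-byte form E0 B8 89 at offsets 15–17.
Offset 15 falls in char 7's range; it's byte 1 of E0 B8 89 = 0xE0.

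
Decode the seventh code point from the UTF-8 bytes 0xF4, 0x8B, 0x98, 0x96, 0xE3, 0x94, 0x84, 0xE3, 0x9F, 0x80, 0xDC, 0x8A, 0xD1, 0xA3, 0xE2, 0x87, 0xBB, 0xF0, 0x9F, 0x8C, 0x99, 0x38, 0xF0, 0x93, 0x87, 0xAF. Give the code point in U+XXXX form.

Offset 0: leading byte 0xF4 = 11110100 → 4-byte char #1 = F4 8B 98 96.
Offset 4: leading byte 0xE3 = 11100011 → 3-byte char #2 = E3 94 84.
Offset 7: leading byte 0xE3 = 11100011 → 3-byte char #3 = E3 9F 80.
Offset 10: leading byte 0xDC = 11011100 → 2-byte char #4 = DC 8A.
Offset 12: leading byte 0xD1 = 11010001 → 2-byte char #5 = D1 A3.
Offset 14: leading byte 0xE2 = 11100010 → 3-byte char #6 = E2 87 BB.
Offset 17: leading byte 0xF0 = 11110000 → 4-byte char #7 = F0 9F 8C 99.
Leading byte 0xF0 = 11110000 matches 11110xxx → 4-byte sequence.
Byte 1: 0xF0 = 11110000, payload 000 (3 bits).
Byte 2: 0x9F = 10011111 (10xxxxxx ✓), payload 011111.
Byte 3: 0x8C = 10001100 (10xxxxxx ✓), payload 001100.
Byte 4: 0x99 = 10011001 (10xxxxxx ✓), payload 011001.
Concatenate: 000011111001100011001 = 0x1F319 (21 bits → U+1F319).

U+1F319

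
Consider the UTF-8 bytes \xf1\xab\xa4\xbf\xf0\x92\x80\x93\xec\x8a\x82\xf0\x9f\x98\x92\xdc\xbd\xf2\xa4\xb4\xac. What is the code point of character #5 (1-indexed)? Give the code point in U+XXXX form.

U+073D

Offset 0: leading byte 0xF1 = 11110001 → 4-byte char #1 = F1 AB A4 BF.
Offset 4: leading byte 0xF0 = 11110000 → 4-byte char #2 = F0 92 80 93.
Offset 8: leading byte 0xEC = 11101100 → 3-byte char #3 = EC 8A 82.
Offset 11: leading byte 0xF0 = 11110000 → 4-byte char #4 = F0 9F 98 92.
Offset 15: leading byte 0xDC = 11011100 → 2-byte char #5 = DC BD.
Leading byte 0xDC = 11011100 matches 110xxxxx → 2-byte sequence.
Byte 1: 0xDC = 11011100, payload 11100 (5 bits).
Byte 2: 0xBD = 10111101 (10xxxxxx ✓), payload 111101.
Concatenate: 11100111101 = 0x73D (11 bits → U+073D).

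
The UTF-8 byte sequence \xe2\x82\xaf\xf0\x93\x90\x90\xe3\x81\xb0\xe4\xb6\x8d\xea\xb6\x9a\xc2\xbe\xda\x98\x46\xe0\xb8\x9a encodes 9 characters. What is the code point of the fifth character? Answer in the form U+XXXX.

U+AD9A

Offset 0: leading byte 0xE2 = 11100010 → 3-byte char #1 = E2 82 AF.
Offset 3: leading byte 0xF0 = 11110000 → 4-byte char #2 = F0 93 90 90.
Offset 7: leading byte 0xE3 = 11100011 → 3-byte char #3 = E3 81 B0.
Offset 10: leading byte 0xE4 = 11100100 → 3-byte char #4 = E4 B6 8D.
Offset 13: leading byte 0xEA = 11101010 → 3-byte char #5 = EA B6 9A.
Leading byte 0xEA = 11101010 matches 1110xxxx → 3-byte sequence.
Byte 1: 0xEA = 11101010, payload 1010 (4 bits).
Byte 2: 0xB6 = 10110110 (10xxxxxx ✓), payload 110110.
Byte 3: 0x9A = 10011010 (10xxxxxx ✓), payload 011010.
Concatenate: 1010110110011010 = 0xAD9A (16 bits → U+AD9A).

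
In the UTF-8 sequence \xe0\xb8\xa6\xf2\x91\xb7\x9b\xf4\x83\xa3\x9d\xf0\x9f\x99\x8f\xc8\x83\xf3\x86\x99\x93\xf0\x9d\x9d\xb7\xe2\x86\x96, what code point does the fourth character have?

U+1F64F

Offset 0: leading byte 0xE0 = 11100000 → 3-byte char #1 = E0 B8 A6.
Offset 3: leading byte 0xF2 = 11110010 → 4-byte char #2 = F2 91 B7 9B.
Offset 7: leading byte 0xF4 = 11110100 → 4-byte char #3 = F4 83 A3 9D.
Offset 11: leading byte 0xF0 = 11110000 → 4-byte char #4 = F0 9F 99 8F.
Leading byte 0xF0 = 11110000 matches 11110xxx → 4-byte sequence.
Byte 1: 0xF0 = 11110000, payload 000 (3 bits).
Byte 2: 0x9F = 10011111 (10xxxxxx ✓), payload 011111.
Byte 3: 0x99 = 10011001 (10xxxxxx ✓), payload 011001.
Byte 4: 0x8F = 10001111 (10xxxxxx ✓), payload 001111.
Concatenate: 000011111011001001111 = 0x1F64F (21 bits → U+1F64F).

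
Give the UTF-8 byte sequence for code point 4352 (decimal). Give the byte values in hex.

E1 84 80

U+1100 = 0x1100 = 4352 decimal. In range U+0800–U+FFFF → 3-byte form: 1110xxxx 10xxxxxx 10xxxxxx.
Binary (16 bits): 0001000100000000.
Split 4+6+6: 0001 | 000100 | 000000.
Byte 1: 11100001 = 0xE1.
Byte 2: 10000100 = 0x84.
Byte 3: 10000000 = 0x80.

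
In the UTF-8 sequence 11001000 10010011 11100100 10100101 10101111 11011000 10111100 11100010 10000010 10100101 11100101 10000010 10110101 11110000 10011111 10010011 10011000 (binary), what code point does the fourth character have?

Offset 0: leading byte 0xC8 = 11001000 → 2-byte char #1 = C8 93.
Offset 2: leading byte 0xE4 = 11100100 → 3-byte char #2 = E4 A5 AF.
Offset 5: leading byte 0xD8 = 11011000 → 2-byte char #3 = D8 BC.
Offset 7: leading byte 0xE2 = 11100010 → 3-byte char #4 = E2 82 A5.
Leading byte 0xE2 = 11100010 matches 1110xxxx → 3-byte sequence.
Byte 1: 0xE2 = 11100010, payload 0010 (4 bits).
Byte 2: 0x82 = 10000010 (10xxxxxx ✓), payload 000010.
Byte 3: 0xA5 = 10100101 (10xxxxxx ✓), payload 100101.
Concatenate: 0010000010100101 = 0x20A5 (16 bits → U+20A5).

U+20A5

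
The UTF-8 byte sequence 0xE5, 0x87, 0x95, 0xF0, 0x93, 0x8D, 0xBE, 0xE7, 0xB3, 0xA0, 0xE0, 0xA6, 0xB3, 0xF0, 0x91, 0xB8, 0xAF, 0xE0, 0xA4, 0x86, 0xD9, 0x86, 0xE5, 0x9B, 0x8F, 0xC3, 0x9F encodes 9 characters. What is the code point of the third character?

U+7CE0

Offset 0: leading byte 0xE5 = 11100101 → 3-byte char #1 = E5 87 95.
Offset 3: leading byte 0xF0 = 11110000 → 4-byte char #2 = F0 93 8D BE.
Offset 7: leading byte 0xE7 = 11100111 → 3-byte char #3 = E7 B3 A0.
Leading byte 0xE7 = 11100111 matches 1110xxxx → 3-byte sequence.
Byte 1: 0xE7 = 11100111, payload 0111 (4 bits).
Byte 2: 0xB3 = 10110011 (10xxxxxx ✓), payload 110011.
Byte 3: 0xA0 = 10100000 (10xxxxxx ✓), payload 100000.
Concatenate: 0111110011100000 = 0x7CE0 (16 bits → U+7CE0).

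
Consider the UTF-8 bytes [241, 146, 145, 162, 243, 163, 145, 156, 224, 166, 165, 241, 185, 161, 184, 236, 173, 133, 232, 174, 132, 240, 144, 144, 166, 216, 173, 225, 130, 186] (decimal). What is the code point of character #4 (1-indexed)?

Offset 0: leading byte 0xF1 = 11110001 → 4-byte char #1 = F1 92 91 A2.
Offset 4: leading byte 0xF3 = 11110011 → 4-byte char #2 = F3 A3 91 9C.
Offset 8: leading byte 0xE0 = 11100000 → 3-byte char #3 = E0 A6 A5.
Offset 11: leading byte 0xF1 = 11110001 → 4-byte char #4 = F1 B9 A1 B8.
Leading byte 0xF1 = 11110001 matches 11110xxx → 4-byte sequence.
Byte 1: 0xF1 = 11110001, payload 001 (3 bits).
Byte 2: 0xB9 = 10111001 (10xxxxxx ✓), payload 111001.
Byte 3: 0xA1 = 10100001 (10xxxxxx ✓), payload 100001.
Byte 4: 0xB8 = 10111000 (10xxxxxx ✓), payload 111000.
Concatenate: 001111001100001111000 = 0x79878 (21 bits → U+79878).

U+79878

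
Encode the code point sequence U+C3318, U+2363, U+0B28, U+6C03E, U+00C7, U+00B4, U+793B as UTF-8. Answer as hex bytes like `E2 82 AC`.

U+C3318: 4-byte form → F3 83 8C 98.
U+2363: 3-byte form → E2 8D A3.
U+0B28: 3-byte form → E0 AC A8.
U+6C03E: 4-byte form → F1 AC 80 BE.
U+00C7: 2-byte form → C3 87.
U+00B4: 2-byte form → C2 B4.
U+793B: 3-byte form → E7 A4 BB.
Concatenated (21 bytes): F3 83 8C 98 E2 8D A3 E0 AC A8 F1 AC 80 BE C3 87 C2 B4 E7 A4 BB.

F3 83 8C 98 E2 8D A3 E0 AC A8 F1 AC 80 BE C3 87 C2 B4 E7 A4 BB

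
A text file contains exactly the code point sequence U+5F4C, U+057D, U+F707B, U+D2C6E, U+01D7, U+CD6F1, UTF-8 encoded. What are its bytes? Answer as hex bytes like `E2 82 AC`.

U+5F4C: 3-byte form → E5 BD 8C.
U+057D: 2-byte form → D5 BD.
U+F707B: 4-byte form → F3 B7 81 BB.
U+D2C6E: 4-byte form → F3 92 B1 AE.
U+01D7: 2-byte form → C7 97.
U+CD6F1: 4-byte form → F3 8D 9B B1.
Concatenated (19 bytes): E5 BD 8C D5 BD F3 B7 81 BB F3 92 B1 AE C7 97 F3 8D 9B B1.

E5 BD 8C D5 BD F3 B7 81 BB F3 92 B1 AE C7 97 F3 8D 9B B1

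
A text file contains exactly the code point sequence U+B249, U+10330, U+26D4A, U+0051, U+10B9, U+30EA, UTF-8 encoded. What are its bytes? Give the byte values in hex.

EB 89 89 F0 90 8C B0 F0 A6 B5 8A 51 E1 82 B9 E3 83 AA

U+B249: 3-byte form → EB 89 89.
U+10330: 4-byte form → F0 90 8C B0.
U+26D4A: 4-byte form → F0 A6 B5 8A.
U+0051: 1-byte form → 51.
U+10B9: 3-byte form → E1 82 B9.
U+30EA: 3-byte form → E3 83 AA.
Concatenated (18 bytes): EB 89 89 F0 90 8C B0 F0 A6 B5 8A 51 E1 82 B9 E3 83 AA.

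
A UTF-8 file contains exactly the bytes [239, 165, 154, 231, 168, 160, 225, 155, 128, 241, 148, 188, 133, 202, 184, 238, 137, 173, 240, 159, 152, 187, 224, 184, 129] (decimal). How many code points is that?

Byte at offset 0: 0xEF = 11101111 → 3-byte char (#1). Advance 3.
Byte at offset 3: 0xE7 = 11100111 → 3-byte char (#2). Advance 3.
Byte at offset 6: 0xE1 = 11100001 → 3-byte char (#3). Advance 3.
Byte at offset 9: 0xF1 = 11110001 → 4-byte char (#4). Advance 4.
Byte at offset 13: 0xCA = 11001010 → 2-byte char (#5). Advance 2.
Byte at offset 15: 0xEE = 11101110 → 3-byte char (#6). Advance 3.
Byte at offset 18: 0xF0 = 11110000 → 4-byte char (#7). Advance 4.
Byte at offset 22: 0xE0 = 11100000 → 3-byte char (#8). Advance 3.
Reached end at offset 25 after 8 code points.

8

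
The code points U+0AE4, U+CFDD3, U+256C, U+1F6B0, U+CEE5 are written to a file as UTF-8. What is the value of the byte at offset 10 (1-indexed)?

0xAC

1-indexed offset 10 is 0-indexed offset 9.
U+0AE4 → 3-byte form E0 AB A4 at offsets 0–2.
U+CFDD3 → 4-byte form F3 8F B7 93 at offsets 3–6.
U+256C → 3-byte form E2 95 AC at offsets 7–9.
Offset 9 falls in char 3's range; it's byte 3 of E2 95 AC = 0xAC.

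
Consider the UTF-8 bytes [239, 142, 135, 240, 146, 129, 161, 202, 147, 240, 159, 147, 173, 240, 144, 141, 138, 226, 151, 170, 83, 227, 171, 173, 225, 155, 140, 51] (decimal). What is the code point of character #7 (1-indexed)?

U+0053

Offset 0: leading byte 0xEF = 11101111 → 3-byte char #1 = EF 8E 87.
Offset 3: leading byte 0xF0 = 11110000 → 4-byte char #2 = F0 92 81 A1.
Offset 7: leading byte 0xCA = 11001010 → 2-byte char #3 = CA 93.
Offset 9: leading byte 0xF0 = 11110000 → 4-byte char #4 = F0 9F 93 AD.
Offset 13: leading byte 0xF0 = 11110000 → 4-byte char #5 = F0 90 8D 8A.
Offset 17: leading byte 0xE2 = 11100010 → 3-byte char #6 = E2 97 AA.
Offset 20: leading byte 0x53 = 01010011 → 1-byte char #7 = 53.
Leading byte 0x53 = 01010011 matches 0xxxxxxx → 1-byte sequence.
Byte 1: 0x53 = 01010011, payload 1010011 (7 bits).
Concatenate: 1010011 = 0x53 (7 bits → U+0053).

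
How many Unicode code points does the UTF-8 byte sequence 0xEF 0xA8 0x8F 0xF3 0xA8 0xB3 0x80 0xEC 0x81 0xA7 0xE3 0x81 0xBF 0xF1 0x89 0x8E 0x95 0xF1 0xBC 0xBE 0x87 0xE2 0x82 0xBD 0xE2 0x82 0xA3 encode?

8

Byte at offset 0: 0xEF = 11101111 → 3-byte char (#1). Advance 3.
Byte at offset 3: 0xF3 = 11110011 → 4-byte char (#2). Advance 4.
Byte at offset 7: 0xEC = 11101100 → 3-byte char (#3). Advance 3.
Byte at offset 10: 0xE3 = 11100011 → 3-byte char (#4). Advance 3.
Byte at offset 13: 0xF1 = 11110001 → 4-byte char (#5). Advance 4.
Byte at offset 17: 0xF1 = 11110001 → 4-byte char (#6). Advance 4.
Byte at offset 21: 0xE2 = 11100010 → 3-byte char (#7). Advance 3.
Byte at offset 24: 0xE2 = 11100010 → 3-byte char (#8). Advance 3.
Reached end at offset 27 after 8 code points.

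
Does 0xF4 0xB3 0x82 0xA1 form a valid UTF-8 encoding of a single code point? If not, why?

invalid (encodes a value above U+10FFFF)

Leading byte 0xF4 = 11110100 → 4-byte form.
Payload = 0x1330A1, which exceeds U+10FFFF, the maximum Unicode code point. (Leading bytes F5–FF, or F4 followed by ≥ 0x90, are invalid.)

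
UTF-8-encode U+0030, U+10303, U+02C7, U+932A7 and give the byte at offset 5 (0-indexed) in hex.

0xCB

U+0030 → 1-byte form 30 at offsets 0–0.
U+10303 → 4-byte form F0 90 8C 83 at offsets 1–4.
U+02C7 → 2-byte form CB 87 at offsets 5–6.
Offset 5 falls in char 3's range; it's byte 1 of CB 87 = 0xCB.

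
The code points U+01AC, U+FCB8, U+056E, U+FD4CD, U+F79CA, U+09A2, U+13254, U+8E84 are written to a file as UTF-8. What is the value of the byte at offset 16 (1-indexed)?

1-indexed offset 16 is 0-indexed offset 15.
U+01AC → 2-byte form C6 AC at offsets 0–1.
U+FCB8 → 3-byte form EF B2 B8 at offsets 2–4.
U+056E → 2-byte form D5 AE at offsets 5–6.
U+FD4CD → 4-byte form F3 BD 93 8D at offsets 7–10.
U+F79CA → 4-byte form F3 B7 A7 8A at offsets 11–14.
U+09A2 → 3-byte form E0 A6 A2 at offsets 15–17.
Offset 15 falls in char 6's range; it's byte 1 of E0 A6 A2 = 0xE0.

0xE0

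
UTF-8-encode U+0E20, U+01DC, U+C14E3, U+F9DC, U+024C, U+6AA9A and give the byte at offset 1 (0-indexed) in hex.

0xB8

U+0E20 → 3-byte form E0 B8 A0 at offsets 0–2.
Offset 1 falls in char 1's range; it's byte 2 of E0 B8 A0 = 0xB8.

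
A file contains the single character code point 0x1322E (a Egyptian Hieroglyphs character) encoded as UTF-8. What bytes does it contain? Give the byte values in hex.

U+1322E = 0x1322E = 78382 decimal. In range U+10000–U+10FFFF → 4-byte form: 11110xxx 10xxxxxx 10xxxxxx 10xxxxxx.
Binary (21 bits): 000010011001000101110.
Split 3+6+6+6: 000 | 010011 | 001000 | 101110.
Byte 1: 11110000 = 0xF0.
Byte 2: 10010011 = 0x93.
Byte 3: 10001000 = 0x88.
Byte 4: 10101110 = 0xAE.

F0 93 88 AE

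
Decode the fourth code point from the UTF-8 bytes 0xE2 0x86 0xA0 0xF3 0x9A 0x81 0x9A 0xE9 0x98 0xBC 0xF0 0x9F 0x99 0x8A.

U+1F64A

Offset 0: leading byte 0xE2 = 11100010 → 3-byte char #1 = E2 86 A0.
Offset 3: leading byte 0xF3 = 11110011 → 4-byte char #2 = F3 9A 81 9A.
Offset 7: leading byte 0xE9 = 11101001 → 3-byte char #3 = E9 98 BC.
Offset 10: leading byte 0xF0 = 11110000 → 4-byte char #4 = F0 9F 99 8A.
Leading byte 0xF0 = 11110000 matches 11110xxx → 4-byte sequence.
Byte 1: 0xF0 = 11110000, payload 000 (3 bits).
Byte 2: 0x9F = 10011111 (10xxxxxx ✓), payload 011111.
Byte 3: 0x99 = 10011001 (10xxxxxx ✓), payload 011001.
Byte 4: 0x8A = 10001010 (10xxxxxx ✓), payload 001010.
Concatenate: 000011111011001001010 = 0x1F64A (21 bits → U+1F64A).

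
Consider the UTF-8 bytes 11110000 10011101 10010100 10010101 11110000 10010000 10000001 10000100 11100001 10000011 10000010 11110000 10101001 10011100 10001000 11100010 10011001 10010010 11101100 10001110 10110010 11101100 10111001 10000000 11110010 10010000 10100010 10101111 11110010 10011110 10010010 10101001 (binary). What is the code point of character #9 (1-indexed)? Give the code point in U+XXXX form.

Offset 0: leading byte 0xF0 = 11110000 → 4-byte char #1 = F0 9D 94 95.
Offset 4: leading byte 0xF0 = 11110000 → 4-byte char #2 = F0 90 81 84.
Offset 8: leading byte 0xE1 = 11100001 → 3-byte char #3 = E1 83 82.
Offset 11: leading byte 0xF0 = 11110000 → 4-byte char #4 = F0 A9 9C 88.
Offset 15: leading byte 0xE2 = 11100010 → 3-byte char #5 = E2 99 92.
Offset 18: leading byte 0xEC = 11101100 → 3-byte char #6 = EC 8E B2.
Offset 21: leading byte 0xEC = 11101100 → 3-byte char #7 = EC B9 80.
Offset 24: leading byte 0xF2 = 11110010 → 4-byte char #8 = F2 90 A2 AF.
Offset 28: leading byte 0xF2 = 11110010 → 4-byte char #9 = F2 9E 92 A9.
Leading byte 0xF2 = 11110010 matches 11110xxx → 4-byte sequence.
Byte 1: 0xF2 = 11110010, payload 010 (3 bits).
Byte 2: 0x9E = 10011110 (10xxxxxx ✓), payload 011110.
Byte 3: 0x92 = 10010010 (10xxxxxx ✓), payload 010010.
Byte 4: 0xA9 = 10101001 (10xxxxxx ✓), payload 101001.
Concatenate: 010011110010010101001 = 0x9E4A9 (21 bits → U+9E4A9).

U+9E4A9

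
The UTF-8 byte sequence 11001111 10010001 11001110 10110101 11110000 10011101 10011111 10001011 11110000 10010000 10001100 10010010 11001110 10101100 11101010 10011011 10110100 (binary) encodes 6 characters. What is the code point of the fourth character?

U+10312

Offset 0: leading byte 0xCF = 11001111 → 2-byte char #1 = CF 91.
Offset 2: leading byte 0xCE = 11001110 → 2-byte char #2 = CE B5.
Offset 4: leading byte 0xF0 = 11110000 → 4-byte char #3 = F0 9D 9F 8B.
Offset 8: leading byte 0xF0 = 11110000 → 4-byte char #4 = F0 90 8C 92.
Leading byte 0xF0 = 11110000 matches 11110xxx → 4-byte sequence.
Byte 1: 0xF0 = 11110000, payload 000 (3 bits).
Byte 2: 0x90 = 10010000 (10xxxxxx ✓), payload 010000.
Byte 3: 0x8C = 10001100 (10xxxxxx ✓), payload 001100.
Byte 4: 0x92 = 10010010 (10xxxxxx ✓), payload 010010.
Concatenate: 000010000001100010010 = 0x10312 (21 bits → U+10312).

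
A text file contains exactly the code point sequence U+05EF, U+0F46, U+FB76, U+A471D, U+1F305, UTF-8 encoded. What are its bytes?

D7 AF E0 BD 86 EF AD B6 F2 A4 9C 9D F0 9F 8C 85

U+05EF: 2-byte form → D7 AF.
U+0F46: 3-byte form → E0 BD 86.
U+FB76: 3-byte form → EF AD B6.
U+A471D: 4-byte form → F2 A4 9C 9D.
U+1F305: 4-byte form → F0 9F 8C 85.
Concatenated (16 bytes): D7 AF E0 BD 86 EF AD B6 F2 A4 9C 9D F0 9F 8C 85.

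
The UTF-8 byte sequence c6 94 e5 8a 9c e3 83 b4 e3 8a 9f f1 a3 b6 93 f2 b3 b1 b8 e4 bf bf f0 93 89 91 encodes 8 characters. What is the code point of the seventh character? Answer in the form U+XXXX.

U+4FFF

Offset 0: leading byte 0xC6 = 11000110 → 2-byte char #1 = C6 94.
Offset 2: leading byte 0xE5 = 11100101 → 3-byte char #2 = E5 8A 9C.
Offset 5: leading byte 0xE3 = 11100011 → 3-byte char #3 = E3 83 B4.
Offset 8: leading byte 0xE3 = 11100011 → 3-byte char #4 = E3 8A 9F.
Offset 11: leading byte 0xF1 = 11110001 → 4-byte char #5 = F1 A3 B6 93.
Offset 15: leading byte 0xF2 = 11110010 → 4-byte char #6 = F2 B3 B1 B8.
Offset 19: leading byte 0xE4 = 11100100 → 3-byte char #7 = E4 BF BF.
Leading byte 0xE4 = 11100100 matches 1110xxxx → 3-byte sequence.
Byte 1: 0xE4 = 11100100, payload 0100 (4 bits).
Byte 2: 0xBF = 10111111 (10xxxxxx ✓), payload 111111.
Byte 3: 0xBF = 10111111 (10xxxxxx ✓), payload 111111.
Concatenate: 0100111111111111 = 0x4FFF (16 bits → U+4FFF).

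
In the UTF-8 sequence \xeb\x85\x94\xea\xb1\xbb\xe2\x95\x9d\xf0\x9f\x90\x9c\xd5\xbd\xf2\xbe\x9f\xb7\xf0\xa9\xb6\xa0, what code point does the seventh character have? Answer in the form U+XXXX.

Offset 0: leading byte 0xEB = 11101011 → 3-byte char #1 = EB 85 94.
Offset 3: leading byte 0xEA = 11101010 → 3-byte char #2 = EA B1 BB.
Offset 6: leading byte 0xE2 = 11100010 → 3-byte char #3 = E2 95 9D.
Offset 9: leading byte 0xF0 = 11110000 → 4-byte char #4 = F0 9F 90 9C.
Offset 13: leading byte 0xD5 = 11010101 → 2-byte char #5 = D5 BD.
Offset 15: leading byte 0xF2 = 11110010 → 4-byte char #6 = F2 BE 9F B7.
Offset 19: leading byte 0xF0 = 11110000 → 4-byte char #7 = F0 A9 B6 A0.
Leading byte 0xF0 = 11110000 matches 11110xxx → 4-byte sequence.
Byte 1: 0xF0 = 11110000, payload 000 (3 bits).
Byte 2: 0xA9 = 10101001 (10xxxxxx ✓), payload 101001.
Byte 3: 0xB6 = 10110110 (10xxxxxx ✓), payload 110110.
Byte 4: 0xA0 = 10100000 (10xxxxxx ✓), payload 100000.
Concatenate: 000101001110110100000 = 0x29DA0 (21 bits → U+29DA0).

U+29DA0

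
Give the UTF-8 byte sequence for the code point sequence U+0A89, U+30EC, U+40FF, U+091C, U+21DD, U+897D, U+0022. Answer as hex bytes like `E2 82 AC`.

U+0A89: 3-byte form → E0 AA 89.
U+30EC: 3-byte form → E3 83 AC.
U+40FF: 3-byte form → E4 83 BF.
U+091C: 3-byte form → E0 A4 9C.
U+21DD: 3-byte form → E2 87 9D.
U+897D: 3-byte form → E8 A5 BD.
U+0022: 1-byte form → 22.
Concatenated (19 bytes): E0 AA 89 E3 83 AC E4 83 BF E0 A4 9C E2 87 9D E8 A5 BD 22.

E0 AA 89 E3 83 AC E4 83 BF E0 A4 9C E2 87 9D E8 A5 BD 22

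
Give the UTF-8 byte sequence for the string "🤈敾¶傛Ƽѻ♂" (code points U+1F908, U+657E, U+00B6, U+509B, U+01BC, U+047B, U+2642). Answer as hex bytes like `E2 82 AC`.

F0 9F A4 88 E6 95 BE C2 B6 E5 82 9B C6 BC D1 BB E2 99 82

U+1F908: 4-byte form → F0 9F A4 88.
U+657E: 3-byte form → E6 95 BE.
U+00B6: 2-byte form → C2 B6.
U+509B: 3-byte form → E5 82 9B.
U+01BC: 2-byte form → C6 BC.
U+047B: 2-byte form → D1 BB.
U+2642: 3-byte form → E2 99 82.
Concatenated (19 bytes): F0 9F A4 88 E6 95 BE C2 B6 E5 82 9B C6 BC D1 BB E2 99 82.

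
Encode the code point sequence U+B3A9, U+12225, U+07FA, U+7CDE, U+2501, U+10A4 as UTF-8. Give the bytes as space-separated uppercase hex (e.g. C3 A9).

U+B3A9: 3-byte form → EB 8E A9.
U+12225: 4-byte form → F0 92 88 A5.
U+07FA: 2-byte form → DF BA.
U+7CDE: 3-byte form → E7 B3 9E.
U+2501: 3-byte form → E2 94 81.
U+10A4: 3-byte form → E1 82 A4.
Concatenated (18 bytes): EB 8E A9 F0 92 88 A5 DF BA E7 B3 9E E2 94 81 E1 82 A4.

EB 8E A9 F0 92 88 A5 DF BA E7 B3 9E E2 94 81 E1 82 A4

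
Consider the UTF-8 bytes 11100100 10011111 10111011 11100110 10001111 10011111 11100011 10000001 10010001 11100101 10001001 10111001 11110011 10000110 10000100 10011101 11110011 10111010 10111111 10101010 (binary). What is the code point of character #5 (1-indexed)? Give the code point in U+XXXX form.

U+C611D

Offset 0: leading byte 0xE4 = 11100100 → 3-byte char #1 = E4 9F BB.
Offset 3: leading byte 0xE6 = 11100110 → 3-byte char #2 = E6 8F 9F.
Offset 6: leading byte 0xE3 = 11100011 → 3-byte char #3 = E3 81 91.
Offset 9: leading byte 0xE5 = 11100101 → 3-byte char #4 = E5 89 B9.
Offset 12: leading byte 0xF3 = 11110011 → 4-byte char #5 = F3 86 84 9D.
Leading byte 0xF3 = 11110011 matches 11110xxx → 4-byte sequence.
Byte 1: 0xF3 = 11110011, payload 011 (3 bits).
Byte 2: 0x86 = 10000110 (10xxxxxx ✓), payload 000110.
Byte 3: 0x84 = 10000100 (10xxxxxx ✓), payload 000100.
Byte 4: 0x9D = 10011101 (10xxxxxx ✓), payload 011101.
Concatenate: 011000110000100011101 = 0xC611D (21 bits → U+C611D).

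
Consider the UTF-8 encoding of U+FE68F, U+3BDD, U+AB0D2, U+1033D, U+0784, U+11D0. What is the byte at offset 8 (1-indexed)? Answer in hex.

1-indexed offset 8 is 0-indexed offset 7.
U+FE68F → 4-byte form F3 BE 9A 8F at offsets 0–3.
U+3BDD → 3-byte form E3 AF 9D at offsets 4–6.
U+AB0D2 → 4-byte form F2 AB 83 92 at offsets 7–10.
Offset 7 falls in char 3's range; it's byte 1 of F2 AB 83 92 = 0xF2.

0xF2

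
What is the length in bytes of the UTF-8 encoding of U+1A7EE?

U+1A7EE = 0x1A7EE. UTF-8 uses 1 byte below 0x80, 2 below 0x800, 3 below 0x10000, 4 up to 0x10FFFF. 0x1A7EE is in U+10000–U+10FFFF → 4 bytes.

4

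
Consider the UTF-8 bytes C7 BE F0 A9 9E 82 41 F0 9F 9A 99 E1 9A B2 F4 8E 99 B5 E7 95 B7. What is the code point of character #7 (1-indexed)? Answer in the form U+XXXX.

U+7577

Offset 0: leading byte 0xC7 = 11000111 → 2-byte char #1 = C7 BE.
Offset 2: leading byte 0xF0 = 11110000 → 4-byte char #2 = F0 A9 9E 82.
Offset 6: leading byte 0x41 = 01000001 → 1-byte char #3 = 41.
Offset 7: leading byte 0xF0 = 11110000 → 4-byte char #4 = F0 9F 9A 99.
Offset 11: leading byte 0xE1 = 11100001 → 3-byte char #5 = E1 9A B2.
Offset 14: leading byte 0xF4 = 11110100 → 4-byte char #6 = F4 8E 99 B5.
Offset 18: leading byte 0xE7 = 11100111 → 3-byte char #7 = E7 95 B7.
Leading byte 0xE7 = 11100111 matches 1110xxxx → 3-byte sequence.
Byte 1: 0xE7 = 11100111, payload 0111 (4 bits).
Byte 2: 0x95 = 10010101 (10xxxxxx ✓), payload 010101.
Byte 3: 0xB7 = 10110111 (10xxxxxx ✓), payload 110111.
Concatenate: 0111010101110111 = 0x7577 (16 bits → U+7577).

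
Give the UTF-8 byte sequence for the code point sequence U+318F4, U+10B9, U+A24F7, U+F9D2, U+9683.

F0 B1 A3 B4 E1 82 B9 F2 A2 93 B7 EF A7 92 E9 9A 83

U+318F4: 4-byte form → F0 B1 A3 B4.
U+10B9: 3-byte form → E1 82 B9.
U+A24F7: 4-byte form → F2 A2 93 B7.
U+F9D2: 3-byte form → EF A7 92.
U+9683: 3-byte form → E9 9A 83.
Concatenated (17 bytes): F0 B1 A3 B4 E1 82 B9 F2 A2 93 B7 EF A7 92 E9 9A 83.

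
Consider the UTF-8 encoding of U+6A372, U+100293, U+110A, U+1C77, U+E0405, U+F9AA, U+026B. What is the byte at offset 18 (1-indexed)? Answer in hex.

0x85

1-indexed offset 18 is 0-indexed offset 17.
U+6A372 → 4-byte form F1 AA 8D B2 at offsets 0–3.
U+100293 → 4-byte form F4 80 8A 93 at offsets 4–7.
U+110A → 3-byte form E1 84 8A at offsets 8–10.
U+1C77 → 3-byte form E1 B1 B7 at offsets 11–13.
U+E0405 → 4-byte form F3 A0 90 85 at offsets 14–17.
Offset 17 falls in char 5's range; it's byte 4 of F3 A0 90 85 = 0x85.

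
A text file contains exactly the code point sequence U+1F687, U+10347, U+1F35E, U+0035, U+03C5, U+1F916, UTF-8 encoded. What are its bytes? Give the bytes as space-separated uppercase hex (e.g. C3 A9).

F0 9F 9A 87 F0 90 8D 87 F0 9F 8D 9E 35 CF 85 F0 9F A4 96

U+1F687: 4-byte form → F0 9F 9A 87.
U+10347: 4-byte form → F0 90 8D 87.
U+1F35E: 4-byte form → F0 9F 8D 9E.
U+0035: 1-byte form → 35.
U+03C5: 2-byte form → CF 85.
U+1F916: 4-byte form → F0 9F A4 96.
Concatenated (19 bytes): F0 9F 9A 87 F0 90 8D 87 F0 9F 8D 9E 35 CF 85 F0 9F A4 96.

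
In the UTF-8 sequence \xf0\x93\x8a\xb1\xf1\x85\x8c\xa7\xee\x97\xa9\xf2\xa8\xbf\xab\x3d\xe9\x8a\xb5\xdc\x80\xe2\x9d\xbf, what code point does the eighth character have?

U+277F

Offset 0: leading byte 0xF0 = 11110000 → 4-byte char #1 = F0 93 8A B1.
Offset 4: leading byte 0xF1 = 11110001 → 4-byte char #2 = F1 85 8C A7.
Offset 8: leading byte 0xEE = 11101110 → 3-byte char #3 = EE 97 A9.
Offset 11: leading byte 0xF2 = 11110010 → 4-byte char #4 = F2 A8 BF AB.
Offset 15: leading byte 0x3D = 00111101 → 1-byte char #5 = 3D.
Offset 16: leading byte 0xE9 = 11101001 → 3-byte char #6 = E9 8A B5.
Offset 19: leading byte 0xDC = 11011100 → 2-byte char #7 = DC 80.
Offset 21: leading byte 0xE2 = 11100010 → 3-byte char #8 = E2 9D BF.
Leading byte 0xE2 = 11100010 matches 1110xxxx → 3-byte sequence.
Byte 1: 0xE2 = 11100010, payload 0010 (4 bits).
Byte 2: 0x9D = 10011101 (10xxxxxx ✓), payload 011101.
Byte 3: 0xBF = 10111111 (10xxxxxx ✓), payload 111111.
Concatenate: 0010011101111111 = 0x277F (16 bits → U+277F).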